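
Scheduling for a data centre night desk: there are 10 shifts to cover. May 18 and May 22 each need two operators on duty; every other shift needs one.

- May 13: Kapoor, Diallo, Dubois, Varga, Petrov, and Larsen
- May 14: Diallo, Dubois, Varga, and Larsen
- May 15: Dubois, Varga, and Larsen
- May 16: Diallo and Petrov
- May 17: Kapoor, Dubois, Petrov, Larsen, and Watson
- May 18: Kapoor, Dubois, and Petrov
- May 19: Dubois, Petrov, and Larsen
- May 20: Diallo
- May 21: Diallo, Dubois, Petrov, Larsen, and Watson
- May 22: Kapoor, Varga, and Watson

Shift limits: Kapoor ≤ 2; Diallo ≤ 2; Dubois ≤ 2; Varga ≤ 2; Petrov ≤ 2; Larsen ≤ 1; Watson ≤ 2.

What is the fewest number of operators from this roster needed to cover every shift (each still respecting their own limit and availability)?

6

12 slots to fill and no one can take more than 2, so at least ⌈12/2⌉ = 6 operators are needed.
Kapoor, Diallo, Dubois, Varga, Petrov, and Watson alone can cover everything: May 13→Petrov, May 14→Varga, May 15→Dubois, May 16→Diallo, May 17→Watson, May 18→Kapoor+Petrov, May 19→Dubois, May 20→Diallo, May 21→Watson, May 22→Kapoor+Varga.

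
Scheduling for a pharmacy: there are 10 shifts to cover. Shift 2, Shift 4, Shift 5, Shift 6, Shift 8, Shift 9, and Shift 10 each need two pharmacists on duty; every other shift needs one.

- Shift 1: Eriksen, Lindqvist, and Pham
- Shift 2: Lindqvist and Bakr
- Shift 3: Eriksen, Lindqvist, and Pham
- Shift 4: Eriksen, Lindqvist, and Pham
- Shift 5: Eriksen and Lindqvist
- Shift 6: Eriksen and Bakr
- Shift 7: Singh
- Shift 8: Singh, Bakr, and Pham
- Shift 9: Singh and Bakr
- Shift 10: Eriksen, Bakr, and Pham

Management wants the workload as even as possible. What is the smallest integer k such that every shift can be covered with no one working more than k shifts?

4

With 5 pharmacists and 17 worker-slots to fill, someone must work at least ⌈17/5⌉ = 4 shifts, so k ≥ 4.
k = 4 works: Shift 1→Eriksen, Shift 2→Lindqvist+Bakr, Shift 3→Eriksen, Shift 4→Lindqvist+Pham, Shift 5→Eriksen+Lindqvist, Shift 6→Eriksen+Bakr, Shift 7→Singh, Shift 8→Singh+Pham, Shift 9→Singh+Bakr, Shift 10→Bakr+Pham.
Loads: Singh 3, Eriksen 4, Lindqvist 3, Bakr 4, Pham 3 — all ≤ 4.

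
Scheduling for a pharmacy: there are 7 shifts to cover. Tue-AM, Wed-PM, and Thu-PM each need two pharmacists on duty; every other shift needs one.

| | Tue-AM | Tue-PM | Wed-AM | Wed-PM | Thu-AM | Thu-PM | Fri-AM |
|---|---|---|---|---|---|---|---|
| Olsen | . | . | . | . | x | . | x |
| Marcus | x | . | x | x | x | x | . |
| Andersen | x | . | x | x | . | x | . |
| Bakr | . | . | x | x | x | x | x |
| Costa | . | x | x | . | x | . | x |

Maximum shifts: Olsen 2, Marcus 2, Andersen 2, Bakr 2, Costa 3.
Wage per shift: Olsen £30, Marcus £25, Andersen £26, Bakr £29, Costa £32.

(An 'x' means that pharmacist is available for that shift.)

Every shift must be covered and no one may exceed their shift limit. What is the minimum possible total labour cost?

£284

Tue-AM can only be covered by Marcus and Andersen, so that assignment is forced.
Tue-PM can only be covered by Costa, so that assignment is forced.
Picking the cheapest available pharmacist for each shift independently would cost £264, but that ignores the shift limits.
An optimal schedule: Tue-AM→Marcus+Andersen, Tue-PM→Costa, Wed-AM→Costa, Wed-PM→Marcus+Bakr, Thu-AM→Olsen, Thu-PM→Andersen+Bakr, Fri-AM→Olsen.
Total: 25 + 26 + 32 + 32 + 25 + 29 + 30 + 26 + 29 + 30 = £284.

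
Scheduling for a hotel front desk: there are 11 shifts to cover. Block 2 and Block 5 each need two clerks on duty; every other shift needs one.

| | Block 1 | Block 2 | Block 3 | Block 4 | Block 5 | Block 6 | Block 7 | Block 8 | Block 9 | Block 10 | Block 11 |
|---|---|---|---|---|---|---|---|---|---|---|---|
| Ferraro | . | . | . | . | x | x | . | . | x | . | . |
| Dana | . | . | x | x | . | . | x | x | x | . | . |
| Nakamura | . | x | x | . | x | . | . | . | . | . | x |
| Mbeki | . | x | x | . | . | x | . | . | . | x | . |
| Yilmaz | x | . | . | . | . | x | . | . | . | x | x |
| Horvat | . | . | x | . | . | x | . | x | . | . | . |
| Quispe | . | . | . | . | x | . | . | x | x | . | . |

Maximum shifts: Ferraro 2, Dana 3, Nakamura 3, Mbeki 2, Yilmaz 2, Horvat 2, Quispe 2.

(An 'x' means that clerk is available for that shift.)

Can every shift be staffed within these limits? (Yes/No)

Block 1 can only be covered by Yilmaz, so that assignment is forced.
Block 2 can only be covered by Nakamura and Mbeki, so that assignment is forced.
Block 4 can only be covered by Dana, so that assignment is forced.
One valid schedule: Block 1→Yilmaz, Block 2→Nakamura+Mbeki, Block 3→Horvat, Block 4→Dana, Block 5→Ferraro+Nakamura, Block 6→Yilmaz, Block 7→Dana, Block 8→Dana, Block 9→Ferraro, Block 10→Mbeki, Block 11→Nakamura.
Loads: Ferraro 2/2, Dana 3/3, Nakamura 3/3, Mbeki 2/2, Yilmaz 2/2, Horvat 1/2, Quispe 0/2 — all within limits.

Yes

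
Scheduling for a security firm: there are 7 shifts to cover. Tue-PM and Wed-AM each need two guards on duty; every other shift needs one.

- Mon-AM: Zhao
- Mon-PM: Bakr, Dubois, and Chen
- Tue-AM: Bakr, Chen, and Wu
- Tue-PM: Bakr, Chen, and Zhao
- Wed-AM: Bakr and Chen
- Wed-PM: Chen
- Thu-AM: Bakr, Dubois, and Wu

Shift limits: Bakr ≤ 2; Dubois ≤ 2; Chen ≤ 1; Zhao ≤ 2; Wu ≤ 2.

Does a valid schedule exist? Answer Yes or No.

Total capacity is 9 and 9 slots are needed, so capacity alone doesn't rule it out.
Shifts {Wed-AM, Wed-PM} need 3 worker-slots in total, but the guards available for any of those shifts (Bakr and Chen) can supply at most 2 among them. So no valid schedule exists.

No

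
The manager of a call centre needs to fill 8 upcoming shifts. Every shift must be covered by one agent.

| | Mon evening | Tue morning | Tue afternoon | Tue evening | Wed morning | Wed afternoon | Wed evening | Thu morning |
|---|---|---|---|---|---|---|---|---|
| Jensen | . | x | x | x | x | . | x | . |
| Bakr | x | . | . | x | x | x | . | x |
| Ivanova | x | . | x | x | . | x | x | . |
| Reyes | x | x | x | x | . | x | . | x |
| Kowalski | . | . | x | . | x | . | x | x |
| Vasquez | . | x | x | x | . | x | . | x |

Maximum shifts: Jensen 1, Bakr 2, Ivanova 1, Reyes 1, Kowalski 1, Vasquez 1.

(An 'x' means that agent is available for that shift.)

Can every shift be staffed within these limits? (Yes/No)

Total capacity is 1+2+1+1+1+1 = 7 but 8 worker-slots are needed — infeasible.

No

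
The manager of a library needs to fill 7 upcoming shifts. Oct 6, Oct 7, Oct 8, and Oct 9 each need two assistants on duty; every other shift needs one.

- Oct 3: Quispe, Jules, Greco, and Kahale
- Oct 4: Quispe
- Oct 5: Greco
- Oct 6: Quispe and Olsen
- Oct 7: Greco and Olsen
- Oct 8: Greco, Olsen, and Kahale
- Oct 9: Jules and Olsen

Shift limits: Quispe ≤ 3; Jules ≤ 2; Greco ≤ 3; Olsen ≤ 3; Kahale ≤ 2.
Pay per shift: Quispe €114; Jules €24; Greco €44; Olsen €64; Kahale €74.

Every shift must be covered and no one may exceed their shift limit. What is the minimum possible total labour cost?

€674

Oct 4 can only be covered by Quispe, so that assignment is forced.
Oct 5 can only be covered by Greco, so that assignment is forced.
Oct 6 can only be covered by Quispe and Olsen, so that assignment is forced.
Picking the cheapest available assistant for each shift independently would cost €664, but that ignores the shift limits.
An optimal schedule: Oct 3→Jules, Oct 4→Quispe, Oct 5→Greco, Oct 6→Olsen+Quispe, Oct 7→Greco+Olsen, Oct 8→Greco+Kahale, Oct 9→Jules+Olsen.
Total: 24 + 114 + 44 + 64 + 114 + 44 + 64 + 44 + 74 + 24 + 64 = €674.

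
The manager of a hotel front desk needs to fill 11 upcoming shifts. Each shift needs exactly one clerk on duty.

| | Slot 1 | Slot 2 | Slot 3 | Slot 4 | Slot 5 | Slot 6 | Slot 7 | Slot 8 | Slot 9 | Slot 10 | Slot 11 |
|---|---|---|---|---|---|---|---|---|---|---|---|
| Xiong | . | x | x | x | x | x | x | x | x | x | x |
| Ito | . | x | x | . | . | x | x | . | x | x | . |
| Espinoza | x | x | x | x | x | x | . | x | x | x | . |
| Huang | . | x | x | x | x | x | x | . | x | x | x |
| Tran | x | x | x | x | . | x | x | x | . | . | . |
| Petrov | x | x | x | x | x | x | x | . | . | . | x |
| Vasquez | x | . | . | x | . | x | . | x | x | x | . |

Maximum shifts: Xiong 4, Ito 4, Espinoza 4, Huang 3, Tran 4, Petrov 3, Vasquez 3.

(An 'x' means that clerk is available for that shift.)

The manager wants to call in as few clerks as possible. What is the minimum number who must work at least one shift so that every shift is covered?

3

11 slots to fill and no one can take more than 4, so at least ⌈11/4⌉ = 3 clerks are needed.
Xiong, Ito, and Espinoza alone can cover everything: Slot 1→Espinoza, Slot 2→Ito, Slot 3→Ito, Slot 4→Xiong, Slot 5→Xiong, Slot 6→Ito, Slot 7→Xiong, Slot 8→Espinoza, Slot 9→Ito, Slot 10→Espinoza, Slot 11→Xiong.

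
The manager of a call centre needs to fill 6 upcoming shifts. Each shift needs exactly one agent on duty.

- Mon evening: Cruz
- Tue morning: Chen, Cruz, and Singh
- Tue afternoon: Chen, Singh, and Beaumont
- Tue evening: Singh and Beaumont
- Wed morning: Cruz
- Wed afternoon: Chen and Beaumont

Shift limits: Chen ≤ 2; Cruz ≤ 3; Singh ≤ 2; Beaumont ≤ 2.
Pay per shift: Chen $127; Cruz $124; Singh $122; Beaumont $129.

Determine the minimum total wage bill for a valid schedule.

$743

Mon evening can only be covered by Cruz, so that assignment is forced.
Wed morning can only be covered by Cruz, so that assignment is forced.
Picking the cheapest available agent for each shift independently would cost $741, but that ignores the shift limits.
An optimal schedule: Mon evening→Cruz, Tue morning→Cruz, Tue afternoon→Singh, Tue evening→Singh, Wed morning→Cruz, Wed afternoon→Chen.
Total: 124 + 124 + 122 + 122 + 124 + 127 = $743.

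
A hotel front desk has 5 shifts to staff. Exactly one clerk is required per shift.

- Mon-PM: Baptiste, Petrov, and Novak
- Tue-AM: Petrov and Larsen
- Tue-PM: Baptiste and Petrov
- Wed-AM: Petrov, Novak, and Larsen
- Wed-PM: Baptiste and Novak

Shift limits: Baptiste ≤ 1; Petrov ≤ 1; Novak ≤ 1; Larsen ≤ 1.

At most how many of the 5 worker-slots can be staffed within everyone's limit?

Total capacity across all clerks is 1+1+1+1 = 4, and 5 slots are needed, so at most 4 can be filled.
An assignment achieving 4: Tue-AM→Petrov, Tue-PM→Baptiste, Wed-AM→Larsen, Wed-PM→Novak.
Loads: Baptiste 1/1, Petrov 1/1, Novak 1/1, Larsen 1/1.

4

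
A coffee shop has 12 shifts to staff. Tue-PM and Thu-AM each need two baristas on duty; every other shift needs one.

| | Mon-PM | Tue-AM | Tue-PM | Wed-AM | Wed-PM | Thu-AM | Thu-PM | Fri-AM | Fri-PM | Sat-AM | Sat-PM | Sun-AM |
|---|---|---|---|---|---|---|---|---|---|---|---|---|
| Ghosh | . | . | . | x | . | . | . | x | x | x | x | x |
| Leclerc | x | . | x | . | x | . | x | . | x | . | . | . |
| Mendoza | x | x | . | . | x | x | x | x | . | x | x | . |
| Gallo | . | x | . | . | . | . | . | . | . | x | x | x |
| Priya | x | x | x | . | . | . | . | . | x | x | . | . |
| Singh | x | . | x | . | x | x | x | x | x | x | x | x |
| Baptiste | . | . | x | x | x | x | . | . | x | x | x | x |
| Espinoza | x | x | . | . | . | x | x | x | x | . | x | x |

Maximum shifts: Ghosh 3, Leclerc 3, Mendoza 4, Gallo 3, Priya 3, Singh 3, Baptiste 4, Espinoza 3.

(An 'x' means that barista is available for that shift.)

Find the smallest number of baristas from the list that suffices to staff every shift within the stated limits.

14 slots to fill and no one can take more than 4, so at least ⌈14/4⌉ = 4 baristas are needed.
Ghosh, Leclerc, Mendoza, and Baptiste alone can cover everything: Mon-PM→Leclerc, Tue-AM→Mendoza, Tue-PM→Leclerc+Baptiste, Wed-AM→Ghosh, Wed-PM→Mendoza, Thu-AM→Mendoza+Baptiste, Thu-PM→Leclerc, Fri-AM→Ghosh, Fri-PM→Baptiste, Sat-AM→Mendoza, Sat-PM→Baptiste, Sun-AM→Ghosh.

4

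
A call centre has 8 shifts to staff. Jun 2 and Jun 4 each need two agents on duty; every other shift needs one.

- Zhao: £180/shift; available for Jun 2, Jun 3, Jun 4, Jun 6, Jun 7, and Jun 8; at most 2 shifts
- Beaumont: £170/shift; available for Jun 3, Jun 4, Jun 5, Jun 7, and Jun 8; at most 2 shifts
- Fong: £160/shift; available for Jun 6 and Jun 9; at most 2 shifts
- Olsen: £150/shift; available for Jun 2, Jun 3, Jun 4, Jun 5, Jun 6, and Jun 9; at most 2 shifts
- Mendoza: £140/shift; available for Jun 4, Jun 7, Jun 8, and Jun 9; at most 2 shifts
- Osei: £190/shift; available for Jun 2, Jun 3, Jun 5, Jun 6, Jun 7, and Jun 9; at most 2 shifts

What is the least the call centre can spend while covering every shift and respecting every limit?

£1600

Picking the cheapest available agent for each shift independently would cost £1490, but that ignores the shift limits.
An optimal schedule: Jun 2→Zhao+Olsen, Jun 3→Beaumont, Jun 4→Olsen+Mendoza, Jun 5→Beaumont, Jun 6→Fong, Jun 7→Mendoza, Jun 8→Zhao, Jun 9→Fong.
Total: 180 + 150 + 170 + 150 + 140 + 170 + 160 + 140 + 180 + 160 = £1600.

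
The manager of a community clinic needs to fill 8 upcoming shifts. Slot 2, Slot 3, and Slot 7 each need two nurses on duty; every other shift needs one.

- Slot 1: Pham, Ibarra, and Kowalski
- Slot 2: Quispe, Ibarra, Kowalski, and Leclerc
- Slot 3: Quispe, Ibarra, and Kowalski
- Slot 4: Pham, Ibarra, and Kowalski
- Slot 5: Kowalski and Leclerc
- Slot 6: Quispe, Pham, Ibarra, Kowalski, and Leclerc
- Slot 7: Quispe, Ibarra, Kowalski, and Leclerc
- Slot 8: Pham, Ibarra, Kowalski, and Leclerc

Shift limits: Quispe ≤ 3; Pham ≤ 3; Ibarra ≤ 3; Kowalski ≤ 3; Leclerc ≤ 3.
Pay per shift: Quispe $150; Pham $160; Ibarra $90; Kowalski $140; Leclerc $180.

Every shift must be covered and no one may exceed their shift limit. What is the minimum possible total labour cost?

$1460

Picking the cheapest available nurse for each shift independently would cost $1190, but that ignores the shift limits.
An optimal schedule: Slot 1→Ibarra, Slot 2→Ibarra+Quispe, Slot 3→Ibarra+Kowalski, Slot 4→Pham, Slot 5→Kowalski, Slot 6→Quispe, Slot 7→Kowalski+Quispe, Slot 8→Pham.
Total: 90 + 90 + 150 + 90 + 140 + 160 + 140 + 150 + 140 + 150 + 160 = $1460.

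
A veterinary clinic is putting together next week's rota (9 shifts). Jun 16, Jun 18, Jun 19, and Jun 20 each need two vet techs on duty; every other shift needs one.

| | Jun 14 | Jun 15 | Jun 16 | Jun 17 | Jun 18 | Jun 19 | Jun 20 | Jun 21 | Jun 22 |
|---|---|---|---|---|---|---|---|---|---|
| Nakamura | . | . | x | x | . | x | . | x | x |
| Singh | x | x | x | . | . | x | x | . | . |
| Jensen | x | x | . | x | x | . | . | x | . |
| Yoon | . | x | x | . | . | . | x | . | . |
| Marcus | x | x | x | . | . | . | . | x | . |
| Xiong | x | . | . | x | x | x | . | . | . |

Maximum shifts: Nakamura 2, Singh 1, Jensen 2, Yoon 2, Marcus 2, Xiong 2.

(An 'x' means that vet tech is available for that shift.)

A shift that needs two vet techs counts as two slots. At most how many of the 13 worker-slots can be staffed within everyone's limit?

Total capacity across all vet techs is 2+1+2+2+2+2 = 11, and 13 slots are needed, so at most 11 can be filled.
An assignment achieving 11: Jun 14→Marcus, Jun 15→Yoon, Jun 16→Marcus, Jun 17→Nakamura, Jun 18→Jensen+Xiong, Jun 19→Xiong, Jun 20→Singh+Yoon, Jun 21→Jensen, Jun 22→Nakamura.
Loads: Nakamura 2/2, Singh 1/1, Jensen 2/2, Yoon 2/2, Marcus 2/2, Xiong 2/2.

11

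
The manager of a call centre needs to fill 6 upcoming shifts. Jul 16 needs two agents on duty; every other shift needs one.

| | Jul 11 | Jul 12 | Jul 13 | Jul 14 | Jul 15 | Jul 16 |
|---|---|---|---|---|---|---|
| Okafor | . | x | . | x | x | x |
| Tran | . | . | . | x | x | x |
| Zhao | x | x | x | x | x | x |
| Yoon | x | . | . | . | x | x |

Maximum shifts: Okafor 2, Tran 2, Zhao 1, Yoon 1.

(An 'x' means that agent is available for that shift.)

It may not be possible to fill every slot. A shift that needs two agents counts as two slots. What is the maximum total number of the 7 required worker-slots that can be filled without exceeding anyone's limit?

Total capacity across all agents is 2+2+1+1 = 6, and 7 slots are needed, so at most 6 can be filled.
An assignment achieving 6: Jul 11→Yoon, Jul 12→Okafor, Jul 13→Zhao, Jul 14→Okafor, Jul 15→Tran, Jul 16→Tran.
Loads: Okafor 2/2, Tran 2/2, Zhao 1/1, Yoon 1/1.

6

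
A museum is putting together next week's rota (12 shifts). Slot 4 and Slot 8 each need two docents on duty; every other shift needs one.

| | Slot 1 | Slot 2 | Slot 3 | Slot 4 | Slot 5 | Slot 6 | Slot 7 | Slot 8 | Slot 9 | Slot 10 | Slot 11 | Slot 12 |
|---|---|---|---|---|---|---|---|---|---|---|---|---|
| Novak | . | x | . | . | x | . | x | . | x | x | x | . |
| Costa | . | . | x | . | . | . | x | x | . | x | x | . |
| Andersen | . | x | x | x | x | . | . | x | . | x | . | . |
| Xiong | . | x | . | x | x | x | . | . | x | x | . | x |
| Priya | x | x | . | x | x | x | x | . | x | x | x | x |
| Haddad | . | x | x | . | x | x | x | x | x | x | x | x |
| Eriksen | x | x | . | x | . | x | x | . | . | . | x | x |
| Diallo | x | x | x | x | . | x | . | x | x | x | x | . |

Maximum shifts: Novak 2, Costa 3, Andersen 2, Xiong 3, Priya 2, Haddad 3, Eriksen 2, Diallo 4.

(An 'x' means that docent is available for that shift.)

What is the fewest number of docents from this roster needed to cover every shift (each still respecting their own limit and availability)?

5

14 slots to fill and no one can take more than 4, so at least ⌈14/4⌉ = 4 docents are needed.
Any 4 docents together have capacity at most 4+3+3+3 = 13 < 14 slots, so 4 can never suffice.
Novak, Costa, Andersen, Xiong, and Diallo alone can cover everything: Slot 1→Diallo, Slot 2→Diallo, Slot 3→Costa, Slot 4→Andersen+Xiong, Slot 5→Novak, Slot 6→Xiong, Slot 7→Novak, Slot 8→Costa+Andersen, Slot 9→Diallo, Slot 10→Diallo, Slot 11→Costa, Slot 12→Xiong.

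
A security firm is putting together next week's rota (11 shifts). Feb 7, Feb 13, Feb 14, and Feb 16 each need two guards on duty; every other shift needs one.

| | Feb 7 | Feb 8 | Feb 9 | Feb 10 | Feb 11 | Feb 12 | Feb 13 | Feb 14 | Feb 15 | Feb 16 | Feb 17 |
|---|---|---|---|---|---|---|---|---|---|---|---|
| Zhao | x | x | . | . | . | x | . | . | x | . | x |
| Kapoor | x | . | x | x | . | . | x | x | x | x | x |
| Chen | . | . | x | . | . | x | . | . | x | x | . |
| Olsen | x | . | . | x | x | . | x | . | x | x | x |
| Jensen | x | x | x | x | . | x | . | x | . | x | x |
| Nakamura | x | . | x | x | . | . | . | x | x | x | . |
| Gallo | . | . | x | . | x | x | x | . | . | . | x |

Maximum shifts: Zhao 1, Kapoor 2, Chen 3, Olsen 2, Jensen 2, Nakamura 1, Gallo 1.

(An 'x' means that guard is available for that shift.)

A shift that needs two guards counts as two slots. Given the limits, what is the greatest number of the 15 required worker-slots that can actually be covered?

Total capacity across all guards is 1+2+3+2+2+1+1 = 12, and 15 slots are needed, so at most 12 can be filled.
An assignment achieving 12: Feb 7→Nakamura, Feb 8→Zhao, Feb 9→Chen, Feb 10→Jensen, Feb 11→Olsen, Feb 12→Chen, Feb 13→Kapoor+Olsen, Feb 14→Kapoor+Jensen, Feb 15→Chen, Feb 17→Gallo.
Loads: Zhao 1/1, Kapoor 2/2, Chen 3/3, Olsen 2/2, Jensen 2/2, Nakamura 1/1, Gallo 1/1.

12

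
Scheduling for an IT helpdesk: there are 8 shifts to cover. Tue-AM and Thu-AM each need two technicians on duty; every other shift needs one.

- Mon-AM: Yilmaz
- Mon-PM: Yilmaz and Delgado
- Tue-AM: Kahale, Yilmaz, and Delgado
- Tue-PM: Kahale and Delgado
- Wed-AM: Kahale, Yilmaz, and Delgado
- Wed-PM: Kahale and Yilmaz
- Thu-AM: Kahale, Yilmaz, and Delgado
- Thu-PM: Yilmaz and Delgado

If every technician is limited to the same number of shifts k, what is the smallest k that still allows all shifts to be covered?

4

With 3 technicians and 10 worker-slots to fill, someone must work at least ⌈10/3⌉ = 4 shifts, so k ≥ 4.
k = 4 works: Mon-AM→Yilmaz, Mon-PM→Yilmaz, Tue-AM→Kahale+Yilmaz, Tue-PM→Kahale, Wed-AM→Delgado, Wed-PM→Kahale, Thu-AM→Kahale+Delgado, Thu-PM→Yilmaz.
Loads: Kahale 4, Yilmaz 4, Delgado 2 — all ≤ 4.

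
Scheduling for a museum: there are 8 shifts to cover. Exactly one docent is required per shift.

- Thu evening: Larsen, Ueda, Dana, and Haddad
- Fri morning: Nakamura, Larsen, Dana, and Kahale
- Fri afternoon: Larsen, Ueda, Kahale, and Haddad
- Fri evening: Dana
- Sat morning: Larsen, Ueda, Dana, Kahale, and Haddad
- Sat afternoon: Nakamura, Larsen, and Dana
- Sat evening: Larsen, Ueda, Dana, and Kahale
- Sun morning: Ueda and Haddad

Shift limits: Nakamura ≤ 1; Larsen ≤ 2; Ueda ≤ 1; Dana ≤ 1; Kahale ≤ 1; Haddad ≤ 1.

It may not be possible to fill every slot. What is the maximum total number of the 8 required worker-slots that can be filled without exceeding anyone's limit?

Total capacity across all docents is 1+2+1+1+1+1 = 7, and 8 slots are needed, so at most 7 can be filled.
An assignment achieving 7: Thu evening→Larsen, Fri morning→Larsen, Fri afternoon→Kahale, Fri evening→Dana, Sat morning→Haddad, Sat afternoon→Nakamura, Sun morning→Ueda.
Loads: Nakamura 1/1, Larsen 2/2, Ueda 1/1, Dana 1/1, Kahale 1/1, Haddad 1/1.

7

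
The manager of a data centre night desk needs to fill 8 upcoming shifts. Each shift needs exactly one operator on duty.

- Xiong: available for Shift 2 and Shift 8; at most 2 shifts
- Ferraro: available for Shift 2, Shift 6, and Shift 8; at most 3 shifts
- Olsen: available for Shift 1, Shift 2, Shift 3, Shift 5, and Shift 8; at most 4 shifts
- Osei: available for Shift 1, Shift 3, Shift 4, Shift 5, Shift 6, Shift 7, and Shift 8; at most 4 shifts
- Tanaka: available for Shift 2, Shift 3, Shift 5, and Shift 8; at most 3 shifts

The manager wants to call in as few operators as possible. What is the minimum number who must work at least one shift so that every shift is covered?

2

8 slots to fill and no one can take more than 4, so at least ⌈8/4⌉ = 2 operators are needed.
Olsen and Osei alone can cover everything: Shift 1→Olsen, Shift 2→Olsen, Shift 3→Olsen, Shift 4→Osei, Shift 5→Olsen, Shift 6→Osei, Shift 7→Osei, Shift 8→Osei.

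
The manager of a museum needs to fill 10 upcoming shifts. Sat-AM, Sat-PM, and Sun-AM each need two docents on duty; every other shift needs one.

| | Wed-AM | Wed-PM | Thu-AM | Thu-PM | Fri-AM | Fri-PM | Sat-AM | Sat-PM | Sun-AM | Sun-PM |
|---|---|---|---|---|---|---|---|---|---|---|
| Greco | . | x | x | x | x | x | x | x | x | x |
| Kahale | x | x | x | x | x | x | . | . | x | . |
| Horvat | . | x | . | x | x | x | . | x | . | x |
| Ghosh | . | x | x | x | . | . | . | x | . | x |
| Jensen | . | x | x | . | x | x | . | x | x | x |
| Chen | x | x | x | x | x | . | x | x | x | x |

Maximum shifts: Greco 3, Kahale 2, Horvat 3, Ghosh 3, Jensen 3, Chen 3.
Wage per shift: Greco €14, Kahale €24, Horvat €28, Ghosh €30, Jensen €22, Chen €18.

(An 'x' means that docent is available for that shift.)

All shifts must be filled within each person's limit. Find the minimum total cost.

€266

Sat-AM can only be covered by Greco and Chen, so that assignment is forced.
Picking the cheapest available docent for each shift independently would cost €198, but that ignores the shift limits.
An optimal schedule: Wed-AM→Chen, Wed-PM→Kahale, Thu-AM→Greco, Thu-PM→Chen, Fri-AM→Jensen, Fri-PM→Greco, Sat-AM→Greco+Chen, Sat-PM→Jensen+Horvat, Sun-AM→Jensen+Kahale, Sun-PM→Horvat.
Total: 18 + 24 + 14 + 18 + 22 + 14 + 14 + 18 + 22 + 28 + 22 + 24 + 28 = €266.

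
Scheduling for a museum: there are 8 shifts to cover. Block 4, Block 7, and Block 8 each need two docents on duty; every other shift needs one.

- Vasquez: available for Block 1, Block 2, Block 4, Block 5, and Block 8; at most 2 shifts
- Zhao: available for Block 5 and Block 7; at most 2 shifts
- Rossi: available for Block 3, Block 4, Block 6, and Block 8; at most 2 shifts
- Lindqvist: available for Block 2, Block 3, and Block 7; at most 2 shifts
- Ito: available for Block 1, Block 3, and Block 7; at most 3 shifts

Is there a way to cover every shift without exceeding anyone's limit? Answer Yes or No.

Total capacity is 11 and 11 slots are needed, so capacity alone doesn't rule it out.
Shifts {Block 4, Block 6, Block 8} need 5 worker-slots in total, but the docents available for any of those shifts (Vasquez and Rossi) can supply at most 4 among them. So no valid schedule exists.

No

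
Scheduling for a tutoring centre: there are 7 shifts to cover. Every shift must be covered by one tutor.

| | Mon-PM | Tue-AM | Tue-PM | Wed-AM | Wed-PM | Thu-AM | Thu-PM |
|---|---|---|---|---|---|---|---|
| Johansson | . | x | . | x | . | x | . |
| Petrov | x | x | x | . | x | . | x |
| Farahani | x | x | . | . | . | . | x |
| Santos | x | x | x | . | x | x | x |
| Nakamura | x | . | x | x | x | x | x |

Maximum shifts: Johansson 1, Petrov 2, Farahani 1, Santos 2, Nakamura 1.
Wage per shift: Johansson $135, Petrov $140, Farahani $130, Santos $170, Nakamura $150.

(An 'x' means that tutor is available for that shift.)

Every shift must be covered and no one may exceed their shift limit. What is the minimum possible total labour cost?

$1035

Picking the cheapest available tutor for each shift independently would cost $940, but that ignores the shift limits.
An optimal schedule: Mon-PM→Farahani, Tue-AM→Santos, Tue-PM→Petrov, Wed-AM→Johansson, Wed-PM→Petrov, Thu-AM→Santos, Thu-PM→Nakamura.
Total: 130 + 170 + 140 + 135 + 140 + 170 + 150 = $1035.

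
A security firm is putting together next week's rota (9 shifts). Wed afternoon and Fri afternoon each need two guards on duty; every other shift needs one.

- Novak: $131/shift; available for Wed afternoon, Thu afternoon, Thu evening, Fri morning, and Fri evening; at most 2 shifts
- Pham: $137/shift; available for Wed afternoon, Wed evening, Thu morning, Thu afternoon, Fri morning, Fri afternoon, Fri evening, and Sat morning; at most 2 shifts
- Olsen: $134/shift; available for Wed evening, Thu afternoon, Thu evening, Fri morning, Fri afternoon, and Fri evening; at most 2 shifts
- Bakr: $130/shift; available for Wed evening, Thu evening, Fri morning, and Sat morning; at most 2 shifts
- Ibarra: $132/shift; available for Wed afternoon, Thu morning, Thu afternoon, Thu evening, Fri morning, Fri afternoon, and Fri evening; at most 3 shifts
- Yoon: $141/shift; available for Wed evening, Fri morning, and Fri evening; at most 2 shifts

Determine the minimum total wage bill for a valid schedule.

$1460

Picking the cheapest available guard for each shift independently would cost $1443, but that ignores the shift limits.
An optimal schedule: Wed afternoon→Novak+Ibarra, Wed evening→Olsen, Thu morning→Pham, Thu afternoon→Novak, Thu evening→Bakr, Fri morning→Bakr, Fri afternoon→Olsen+Ibarra, Fri evening→Ibarra, Sat morning→Pham.
Total: 131 + 132 + 134 + 137 + 131 + 130 + 130 + 134 + 132 + 132 + 137 = $1460.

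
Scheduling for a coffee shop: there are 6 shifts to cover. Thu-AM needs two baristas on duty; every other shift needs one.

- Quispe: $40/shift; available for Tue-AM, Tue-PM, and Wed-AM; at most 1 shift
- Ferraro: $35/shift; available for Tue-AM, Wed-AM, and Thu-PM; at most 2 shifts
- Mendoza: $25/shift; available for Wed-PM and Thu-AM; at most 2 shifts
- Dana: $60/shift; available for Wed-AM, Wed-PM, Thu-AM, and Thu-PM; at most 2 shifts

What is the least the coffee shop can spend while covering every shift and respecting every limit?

$280

Tue-PM can only be covered by Quispe, so that assignment is forced.
Thu-AM can only be covered by Mendoza and Dana, so that assignment is forced.
Picking the cheapest available barista for each shift independently would cost $255, but that ignores the shift limits.
An optimal schedule: Tue-AM→Ferraro, Tue-PM→Quispe, Wed-AM→Dana, Wed-PM→Mendoza, Thu-AM→Mendoza+Dana, Thu-PM→Ferraro.
Total: 35 + 40 + 60 + 25 + 25 + 60 + 35 = $280.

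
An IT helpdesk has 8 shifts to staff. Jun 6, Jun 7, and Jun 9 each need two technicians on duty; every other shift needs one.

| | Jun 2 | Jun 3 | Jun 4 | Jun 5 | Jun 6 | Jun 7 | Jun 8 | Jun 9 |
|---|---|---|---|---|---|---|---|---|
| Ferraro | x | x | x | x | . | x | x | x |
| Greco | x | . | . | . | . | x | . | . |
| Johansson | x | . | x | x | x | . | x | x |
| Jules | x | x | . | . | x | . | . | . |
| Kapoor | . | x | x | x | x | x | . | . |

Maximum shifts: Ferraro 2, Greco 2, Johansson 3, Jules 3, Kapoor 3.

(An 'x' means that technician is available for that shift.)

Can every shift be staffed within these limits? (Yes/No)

Yes

Jun 9 can only be covered by Ferraro and Johansson, so that assignment is forced.
One valid schedule: Jun 2→Greco, Jun 3→Jules, Jun 4→Johansson, Jun 5→Johansson, Jun 6→Jules+Kapoor, Jun 7→Greco+Kapoor, Jun 8→Ferraro, Jun 9→Ferraro+Johansson.
Loads: Ferraro 2/2, Greco 2/2, Johansson 3/3, Jules 2/3, Kapoor 2/3 — all within limits.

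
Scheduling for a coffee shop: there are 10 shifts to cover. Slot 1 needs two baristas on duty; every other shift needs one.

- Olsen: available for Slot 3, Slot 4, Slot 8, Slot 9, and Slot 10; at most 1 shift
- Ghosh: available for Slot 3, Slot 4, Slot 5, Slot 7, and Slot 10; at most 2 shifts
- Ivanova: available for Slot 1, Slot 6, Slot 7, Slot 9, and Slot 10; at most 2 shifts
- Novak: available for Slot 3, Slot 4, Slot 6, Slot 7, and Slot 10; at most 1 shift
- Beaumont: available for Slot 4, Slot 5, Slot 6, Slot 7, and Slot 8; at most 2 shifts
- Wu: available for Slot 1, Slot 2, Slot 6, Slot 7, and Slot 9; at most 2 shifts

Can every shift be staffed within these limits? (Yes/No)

No

Total capacity is 1+2+2+1+2+2 = 10 but 11 worker-slots are needed — infeasible.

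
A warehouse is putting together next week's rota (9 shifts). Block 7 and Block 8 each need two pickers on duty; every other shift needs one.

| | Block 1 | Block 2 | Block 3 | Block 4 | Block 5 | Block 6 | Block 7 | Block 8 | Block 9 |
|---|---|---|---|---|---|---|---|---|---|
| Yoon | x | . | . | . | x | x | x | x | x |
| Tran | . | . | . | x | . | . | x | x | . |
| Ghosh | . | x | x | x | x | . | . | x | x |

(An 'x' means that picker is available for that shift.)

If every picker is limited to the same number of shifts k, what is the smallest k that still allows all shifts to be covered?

With 3 pickers and 11 worker-slots to fill, someone must work at least ⌈11/3⌉ = 4 shifts, so k ≥ 4.
k = 4 works: Block 1→Yoon, Block 2→Ghosh, Block 3→Ghosh, Block 4→Tran, Block 5→Yoon, Block 6→Yoon, Block 7→Yoon+Tran, Block 8→Tran+Ghosh, Block 9→Ghosh.
Loads: Yoon 4, Tran 3, Ghosh 4 — all ≤ 4.

4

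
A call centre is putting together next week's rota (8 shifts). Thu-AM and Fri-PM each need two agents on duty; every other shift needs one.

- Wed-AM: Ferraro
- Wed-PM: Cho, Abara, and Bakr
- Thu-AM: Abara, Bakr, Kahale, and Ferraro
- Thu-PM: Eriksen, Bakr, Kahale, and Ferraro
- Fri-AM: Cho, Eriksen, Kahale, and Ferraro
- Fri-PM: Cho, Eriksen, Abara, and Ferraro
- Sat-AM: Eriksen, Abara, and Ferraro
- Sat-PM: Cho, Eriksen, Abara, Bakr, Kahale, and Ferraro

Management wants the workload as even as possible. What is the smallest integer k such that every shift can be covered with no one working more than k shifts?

2

With 6 agents and 10 worker-slots to fill, someone must work at least ⌈10/6⌉ = 2 shifts, so k ≥ 2.
k = 2 works: Wed-AM→Ferraro, Wed-PM→Cho, Thu-AM→Abara+Bakr, Thu-PM→Eriksen, Fri-AM→Cho, Fri-PM→Abara+Ferraro, Sat-AM→Eriksen, Sat-PM→Bakr.
Loads: Cho 2, Eriksen 2, Abara 2, Bakr 2, Kahale 0, Ferraro 2 — all ≤ 2.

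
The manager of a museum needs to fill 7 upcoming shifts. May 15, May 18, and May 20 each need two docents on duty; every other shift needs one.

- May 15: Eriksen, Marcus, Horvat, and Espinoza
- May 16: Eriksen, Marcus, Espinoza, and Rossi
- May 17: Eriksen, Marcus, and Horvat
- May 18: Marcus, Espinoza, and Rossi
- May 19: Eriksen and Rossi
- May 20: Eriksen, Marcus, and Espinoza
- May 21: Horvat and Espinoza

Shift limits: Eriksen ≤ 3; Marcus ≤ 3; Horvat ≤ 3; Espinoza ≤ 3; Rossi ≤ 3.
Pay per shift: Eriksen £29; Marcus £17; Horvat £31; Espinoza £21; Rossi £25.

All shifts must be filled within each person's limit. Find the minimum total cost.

£218

Picking the cheapest available docent for each shift independently would cost £194, but that ignores the shift limits.
An optimal schedule: May 15→Espinoza+Eriksen, May 16→Rossi, May 17→Marcus, May 18→Marcus+Rossi, May 19→Rossi, May 20→Marcus+Espinoza, May 21→Espinoza.
Total: 21 + 29 + 25 + 17 + 17 + 25 + 25 + 17 + 21 + 21 = £218.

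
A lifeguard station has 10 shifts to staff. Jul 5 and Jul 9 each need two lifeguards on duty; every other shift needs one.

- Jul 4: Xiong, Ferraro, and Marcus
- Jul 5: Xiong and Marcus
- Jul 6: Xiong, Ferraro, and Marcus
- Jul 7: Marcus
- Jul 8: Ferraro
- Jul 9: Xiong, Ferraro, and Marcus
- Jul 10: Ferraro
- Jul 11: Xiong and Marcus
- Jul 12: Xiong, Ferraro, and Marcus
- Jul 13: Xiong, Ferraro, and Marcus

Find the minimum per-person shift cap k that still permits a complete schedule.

With 3 lifeguards and 12 worker-slots to fill, someone must work at least ⌈12/3⌉ = 4 shifts, so k ≥ 4.
k = 4 works: Jul 4→Xiong, Jul 5→Xiong+Marcus, Jul 6→Xiong, Jul 7→Marcus, Jul 8→Ferraro, Jul 9→Ferraro+Marcus, Jul 10→Ferraro, Jul 11→Xiong, Jul 12→Ferraro, Jul 13→Marcus.
Loads: Xiong 4, Ferraro 4, Marcus 4 — all ≤ 4.

4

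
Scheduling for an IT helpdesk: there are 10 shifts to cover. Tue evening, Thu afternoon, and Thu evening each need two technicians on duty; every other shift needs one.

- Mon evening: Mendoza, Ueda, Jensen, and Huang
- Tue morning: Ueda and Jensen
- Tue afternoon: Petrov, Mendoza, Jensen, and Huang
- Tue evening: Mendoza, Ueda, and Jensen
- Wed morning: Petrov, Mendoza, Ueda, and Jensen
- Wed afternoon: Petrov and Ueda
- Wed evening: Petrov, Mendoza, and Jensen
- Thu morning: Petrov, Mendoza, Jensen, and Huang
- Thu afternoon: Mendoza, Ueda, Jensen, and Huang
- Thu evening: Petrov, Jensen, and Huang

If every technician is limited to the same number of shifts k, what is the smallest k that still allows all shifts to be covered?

3

With 5 technicians and 13 worker-slots to fill, someone must work at least ⌈13/5⌉ = 3 shifts, so k ≥ 3.
k = 3 works: Mon evening→Mendoza, Tue morning→Ueda, Tue afternoon→Mendoza, Tue evening→Mendoza+Ueda, Wed morning→Ueda, Wed afternoon→Petrov, Wed evening→Petrov, Thu morning→Jensen, Thu afternoon→Jensen+Huang, Thu evening→Petrov+Jensen.
Loads: Petrov 3, Mendoza 3, Ueda 3, Jensen 3, Huang 1 — all ≤ 3.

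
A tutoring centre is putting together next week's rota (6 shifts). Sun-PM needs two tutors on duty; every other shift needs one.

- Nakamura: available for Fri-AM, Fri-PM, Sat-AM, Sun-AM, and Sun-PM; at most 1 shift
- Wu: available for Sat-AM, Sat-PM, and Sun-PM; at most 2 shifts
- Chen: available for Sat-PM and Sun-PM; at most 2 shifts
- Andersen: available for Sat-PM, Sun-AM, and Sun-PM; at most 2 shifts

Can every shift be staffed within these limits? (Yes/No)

Total capacity is 7 and 7 slots are needed, so capacity alone doesn't rule it out.
Shifts {Fri-AM, Fri-PM} need 2 worker-slots in total, but the tutors available for any of those shifts (Nakamura) can supply at most 1 among them. So no valid schedule exists.

No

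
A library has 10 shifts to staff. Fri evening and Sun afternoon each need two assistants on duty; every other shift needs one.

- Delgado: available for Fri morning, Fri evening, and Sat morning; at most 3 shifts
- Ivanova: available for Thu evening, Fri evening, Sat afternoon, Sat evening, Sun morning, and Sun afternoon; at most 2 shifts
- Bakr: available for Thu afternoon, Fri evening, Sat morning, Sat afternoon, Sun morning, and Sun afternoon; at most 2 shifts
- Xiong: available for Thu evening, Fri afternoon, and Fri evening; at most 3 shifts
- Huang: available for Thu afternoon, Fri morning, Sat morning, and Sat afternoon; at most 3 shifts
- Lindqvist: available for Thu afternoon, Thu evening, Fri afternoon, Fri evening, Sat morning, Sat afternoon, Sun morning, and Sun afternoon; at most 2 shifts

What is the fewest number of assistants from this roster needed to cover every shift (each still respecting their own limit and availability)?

5

12 slots to fill and no one can take more than 3, so at least ⌈12/3⌉ = 4 assistants are needed.
Any 4 assistants together have capacity at most 3+3+3+2 = 11 < 12 slots, so 4 can never suffice.
Delgado, Ivanova, Bakr, Xiong, and Huang alone can cover everything: Thu afternoon→Huang, Thu evening→Xiong, Fri morning→Delgado, Fri afternoon→Xiong, Fri evening→Delgado+Xiong, Sat morning→Delgado, Sat afternoon→Huang, Sat evening→Ivanova, Sun morning→Bakr, Sun afternoon→Ivanova+Bakr.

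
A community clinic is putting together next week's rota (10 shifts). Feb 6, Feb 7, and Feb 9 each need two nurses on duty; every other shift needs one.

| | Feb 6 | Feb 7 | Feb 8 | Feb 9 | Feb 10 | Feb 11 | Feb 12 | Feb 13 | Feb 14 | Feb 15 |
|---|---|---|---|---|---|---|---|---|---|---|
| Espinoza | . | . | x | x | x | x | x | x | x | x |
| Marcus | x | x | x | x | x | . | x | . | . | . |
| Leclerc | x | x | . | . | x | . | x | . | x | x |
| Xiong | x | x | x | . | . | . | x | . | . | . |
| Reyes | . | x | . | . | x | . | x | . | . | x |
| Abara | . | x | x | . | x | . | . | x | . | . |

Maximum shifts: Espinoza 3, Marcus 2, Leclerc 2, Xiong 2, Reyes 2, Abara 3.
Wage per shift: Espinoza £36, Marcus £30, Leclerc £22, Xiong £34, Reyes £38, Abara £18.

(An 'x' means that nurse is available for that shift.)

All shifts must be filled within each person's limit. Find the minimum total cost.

£372

Feb 9 can only be covered by Espinoza and Marcus, so that assignment is forced.
Feb 11 can only be covered by Espinoza, so that assignment is forced.
Picking the cheapest available nurse for each shift independently would cost £314, but that ignores the shift limits.
An optimal schedule: Feb 6→Leclerc+Marcus, Feb 7→Xiong+Reyes, Feb 8→Abara, Feb 9→Marcus+Espinoza, Feb 10→Abara, Feb 11→Espinoza, Feb 12→Xiong, Feb 13→Abara, Feb 14→Leclerc, Feb 15→Espinoza.
Total: 22 + 30 + 34 + 38 + 18 + 30 + 36 + 18 + 36 + 34 + 18 + 22 + 36 = £372.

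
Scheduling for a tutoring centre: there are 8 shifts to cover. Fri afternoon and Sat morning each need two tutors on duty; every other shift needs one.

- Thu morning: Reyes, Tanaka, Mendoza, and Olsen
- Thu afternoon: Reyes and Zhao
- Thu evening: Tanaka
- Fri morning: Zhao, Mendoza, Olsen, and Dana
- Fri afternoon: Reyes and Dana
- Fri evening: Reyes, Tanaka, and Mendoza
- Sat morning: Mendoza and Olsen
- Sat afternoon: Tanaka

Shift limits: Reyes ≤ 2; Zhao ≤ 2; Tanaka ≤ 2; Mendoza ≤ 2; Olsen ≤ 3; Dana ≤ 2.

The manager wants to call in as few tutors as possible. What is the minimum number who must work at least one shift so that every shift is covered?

5

10 slots to fill and no one can take more than 3, so at least ⌈10/3⌉ = 4 tutors are needed.
Any 4 tutors together have capacity at most 3+2+2+2 = 9 < 10 slots, so 4 can never suffice.
Reyes, Tanaka, Mendoza, Olsen, and Dana alone can cover everything: Thu morning→Olsen, Thu afternoon→Reyes, Thu evening→Tanaka, Fri morning→Olsen, Fri afternoon→Reyes+Dana, Fri evening→Mendoza, Sat morning→Mendoza+Olsen, Sat afternoon→Tanaka.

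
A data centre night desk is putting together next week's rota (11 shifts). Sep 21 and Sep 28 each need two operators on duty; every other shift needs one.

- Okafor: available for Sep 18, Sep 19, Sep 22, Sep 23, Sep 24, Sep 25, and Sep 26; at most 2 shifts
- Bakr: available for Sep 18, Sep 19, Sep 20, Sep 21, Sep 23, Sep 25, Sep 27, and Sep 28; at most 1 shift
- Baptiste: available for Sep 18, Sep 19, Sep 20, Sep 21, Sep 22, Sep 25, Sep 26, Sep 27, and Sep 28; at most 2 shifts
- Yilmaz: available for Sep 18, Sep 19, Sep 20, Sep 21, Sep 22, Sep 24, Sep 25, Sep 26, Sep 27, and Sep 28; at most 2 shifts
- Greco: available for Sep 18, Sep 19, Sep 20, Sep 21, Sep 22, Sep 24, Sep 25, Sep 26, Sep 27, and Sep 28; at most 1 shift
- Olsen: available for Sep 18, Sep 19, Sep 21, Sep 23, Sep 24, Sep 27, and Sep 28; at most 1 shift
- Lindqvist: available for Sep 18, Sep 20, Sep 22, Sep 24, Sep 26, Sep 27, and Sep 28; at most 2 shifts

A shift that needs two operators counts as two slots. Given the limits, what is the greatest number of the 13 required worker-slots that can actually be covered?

Total capacity across all operators is 2+1+2+2+1+1+2 = 11, and 13 slots are needed, so at most 11 can be filled.
An assignment achieving 11: Sep 19→Olsen, Sep 20→Bakr, Sep 21→Baptiste+Yilmaz, Sep 22→Okafor, Sep 23→Okafor, Sep 24→Yilmaz, Sep 25→Baptiste, Sep 26→Greco, Sep 27→Lindqvist, Sep 28→Lindqvist.
Loads: Okafor 2/2, Bakr 1/1, Baptiste 2/2, Yilmaz 2/2, Greco 1/1, Olsen 1/1, Lindqvist 2/2.

11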